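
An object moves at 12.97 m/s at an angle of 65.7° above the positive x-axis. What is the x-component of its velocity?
vₓ = v cos(θ) = 12.97 × cos(65.7°) = 5.34 m/s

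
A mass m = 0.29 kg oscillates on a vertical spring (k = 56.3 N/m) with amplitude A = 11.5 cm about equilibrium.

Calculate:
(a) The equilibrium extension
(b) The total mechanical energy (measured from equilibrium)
x_eq = mg/k = 0.29×9.81/56.3 = 0.05053 m = 5.053 cm
E = ½kA² = ½×56.3×(0.115)² = 0.3723 J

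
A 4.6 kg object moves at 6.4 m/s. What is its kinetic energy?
KE = ½mv² = ½×4.6×6.4² = 94.208 J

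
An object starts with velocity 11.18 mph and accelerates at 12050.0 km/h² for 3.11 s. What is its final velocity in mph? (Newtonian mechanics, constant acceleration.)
v = v₀ + at (with unit conversion) = 17.65 mph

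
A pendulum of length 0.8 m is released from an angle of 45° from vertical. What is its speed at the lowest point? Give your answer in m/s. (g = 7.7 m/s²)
h = L(1 − cosθ) = 0.8×(1 − cos45°) = 0.2343 m
v = √(2gh) = √(2×7.7×0.2343) = 1.9 m/s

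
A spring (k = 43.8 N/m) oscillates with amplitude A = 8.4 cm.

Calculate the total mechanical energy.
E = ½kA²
E = ½kA² = ½×43.8×(0.084)² = 0.1545 J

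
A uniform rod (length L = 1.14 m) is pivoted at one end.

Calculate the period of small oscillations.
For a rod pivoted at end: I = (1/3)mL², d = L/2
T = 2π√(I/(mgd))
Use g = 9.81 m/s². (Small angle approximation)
I/m = (1/3)L² = 0.4332 m²; d = L/2 = 0.57 m
T = 2π√(I/(mgd)) = 2π√(0.4332/(9.81×0.57)) = 1.749 s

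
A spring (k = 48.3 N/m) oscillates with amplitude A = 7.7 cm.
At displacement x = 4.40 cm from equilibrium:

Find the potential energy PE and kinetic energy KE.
E_total = ½kA² = ½×48.3×(0.077)² = 0.1432 J
PE = ½kx² = ½×48.3×(0.044)² = 0.04675 J
KE = E_total − PE = 0.09643 J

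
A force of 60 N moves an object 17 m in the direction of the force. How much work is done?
W = Fd = 60×17 = 1020.0 J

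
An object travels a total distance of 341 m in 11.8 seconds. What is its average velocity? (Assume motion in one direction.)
v_avg = Δd / Δt = 341 / 11.8 = 28.9 m/s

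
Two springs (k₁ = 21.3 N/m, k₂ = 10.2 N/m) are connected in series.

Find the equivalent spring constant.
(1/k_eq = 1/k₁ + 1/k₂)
1/k_eq = 1/21.3 + 1/10.2 = 0.14499; k_eq = 6.897 N/m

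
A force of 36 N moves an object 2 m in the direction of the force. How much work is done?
W = Fd = 36×2 = 72.0 J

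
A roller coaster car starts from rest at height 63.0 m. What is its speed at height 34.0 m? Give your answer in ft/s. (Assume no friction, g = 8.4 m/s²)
mgh₁ = ½mv₂² + mgh₂ → v₂ = √(2g(h₁−h₂)) = √(2×8.4×(63−34)) = 22.07 m/s = 72.42 ft/s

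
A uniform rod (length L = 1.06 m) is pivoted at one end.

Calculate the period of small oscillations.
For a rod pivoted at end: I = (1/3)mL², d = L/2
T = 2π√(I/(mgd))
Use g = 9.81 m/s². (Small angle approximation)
I/m = (1/3)L² = 0.3745 m²; d = L/2 = 0.53 m
T = 2π√(I/(mgd)) = 2π√(0.3745/(9.81×0.53)) = 1.686 s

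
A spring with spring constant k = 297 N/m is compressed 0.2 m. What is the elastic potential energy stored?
PE = ½kx² = ½×297×0.2² = 5.94 J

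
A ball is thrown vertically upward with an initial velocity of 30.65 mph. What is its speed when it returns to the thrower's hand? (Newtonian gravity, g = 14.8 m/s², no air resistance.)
By conservation of energy, the ball returns at the same speed = 30.65 mph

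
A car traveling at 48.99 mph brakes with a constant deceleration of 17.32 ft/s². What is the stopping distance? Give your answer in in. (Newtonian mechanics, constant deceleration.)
d = v₀² / (2a) (with unit conversion) = 1788.0 in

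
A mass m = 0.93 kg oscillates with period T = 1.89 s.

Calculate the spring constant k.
T = 2π√(m/k) → k = m(2π/T)² = 0.93×(2π/1.89)² = 10.28 N/m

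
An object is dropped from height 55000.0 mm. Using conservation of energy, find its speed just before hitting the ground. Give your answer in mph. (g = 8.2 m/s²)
mgh = ½mv² → v = √(2gh) = √(2×8.2×55) = 30.03 m/s = 67.18 mph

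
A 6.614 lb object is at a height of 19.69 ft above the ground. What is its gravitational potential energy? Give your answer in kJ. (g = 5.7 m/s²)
PE = mgh = 3 kg × 5.7 m/s² × 6.002 m = 102.6 J = 0.1026 kJ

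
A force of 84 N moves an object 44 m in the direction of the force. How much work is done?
W = Fd = 84×44 = 3696.0 J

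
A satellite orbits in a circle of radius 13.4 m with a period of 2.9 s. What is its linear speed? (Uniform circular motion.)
v = 2πr/T = 2π×13.4/2.9 = 29.03 m/s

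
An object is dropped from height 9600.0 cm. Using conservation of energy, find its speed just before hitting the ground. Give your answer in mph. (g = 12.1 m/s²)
mgh = ½mv² → v = √(2gh) = √(2×12.1×96) = 48.2 m/s = 107.8 mph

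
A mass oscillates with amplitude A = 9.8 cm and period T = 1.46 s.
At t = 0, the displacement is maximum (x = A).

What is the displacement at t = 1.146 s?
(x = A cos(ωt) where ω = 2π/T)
ω = 2π/T = 2π/1.46 = 4.304 rad/s
x = A cos(ωt) = 9.8×cos(4.304×1.146) = 2.134 cm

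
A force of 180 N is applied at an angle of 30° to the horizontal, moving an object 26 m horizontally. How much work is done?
W = Fd cosθ = 180×26×cos(30°) = 4053.0 J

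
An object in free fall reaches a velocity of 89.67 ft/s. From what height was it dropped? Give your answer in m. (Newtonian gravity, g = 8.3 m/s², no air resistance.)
h = v²/(2g) (with unit conversion) = 45.0 m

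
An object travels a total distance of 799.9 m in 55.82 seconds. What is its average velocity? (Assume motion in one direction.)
v_avg = Δd / Δt = 799.9 / 55.82 = 14.33 m/s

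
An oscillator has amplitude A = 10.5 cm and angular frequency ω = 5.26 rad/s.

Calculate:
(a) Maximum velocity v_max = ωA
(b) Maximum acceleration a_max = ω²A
v_max = ωA = 5.26×0.105 = 0.5523 m/s
a_max = ω²A = 5.26²×0.105 = 2.905 m/s²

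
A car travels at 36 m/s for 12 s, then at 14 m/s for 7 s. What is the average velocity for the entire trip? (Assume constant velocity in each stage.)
d₁ = v₁t₁ = 36 × 12 = 432 m
d₂ = v₂t₂ = 14 × 7 = 98 m
d_total = 530 m, t_total = 19 s
v_avg = d_total/t_total = 530/19 = 27.89 m/s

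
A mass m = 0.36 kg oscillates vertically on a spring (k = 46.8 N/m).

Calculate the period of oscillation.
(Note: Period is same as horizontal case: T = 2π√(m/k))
T = 2π√(m/k) = 2π√(0.36/46.8) = 0.5511 s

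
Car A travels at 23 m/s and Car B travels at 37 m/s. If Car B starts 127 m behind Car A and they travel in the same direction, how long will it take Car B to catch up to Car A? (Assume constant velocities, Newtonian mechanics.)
Relative speed: v_rel = 37 - 23 = 14 m/s
Time to catch: t = d₀/v_rel = 127/14 = 9.07 s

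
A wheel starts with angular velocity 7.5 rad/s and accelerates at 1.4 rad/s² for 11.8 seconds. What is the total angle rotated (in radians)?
θ = ω₀t + ½αt² = 7.5×11.8 + ½×1.4×11.8² = 185.97 rad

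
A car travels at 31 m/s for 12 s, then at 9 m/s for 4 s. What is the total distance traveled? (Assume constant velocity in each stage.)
d₁ = v₁t₁ = 31 × 12 = 372 m
d₂ = v₂t₂ = 9 × 4 = 36 m
d_total = 372 + 36 = 408 m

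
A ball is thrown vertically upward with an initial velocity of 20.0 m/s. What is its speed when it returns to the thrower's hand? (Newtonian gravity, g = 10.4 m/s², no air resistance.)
By conservation of energy, the ball returns at the same speed = 20.0 m/s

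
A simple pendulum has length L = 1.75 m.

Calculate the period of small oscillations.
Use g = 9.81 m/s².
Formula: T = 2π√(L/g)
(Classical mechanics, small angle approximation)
T = 2π√(L/g) = 2π√(1.75/9.81) = 2.654 s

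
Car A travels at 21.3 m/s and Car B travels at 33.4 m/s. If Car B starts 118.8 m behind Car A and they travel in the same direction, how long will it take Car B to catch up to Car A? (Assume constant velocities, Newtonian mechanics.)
Relative speed: v_rel = 33.4 - 21.3 = 12.1 m/s
Time to catch: t = d₀/v_rel = 118.8/12.1 = 9.82 s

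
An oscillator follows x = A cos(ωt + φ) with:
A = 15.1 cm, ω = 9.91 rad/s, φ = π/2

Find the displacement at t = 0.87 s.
x = A cos(ωt + φ) = 15.1×cos(9.91×0.87 + π/2) = -10.86 cm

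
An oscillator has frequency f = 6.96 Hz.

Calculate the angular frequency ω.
ω = 2πf = 2π×6.96 = 43.73 rad/s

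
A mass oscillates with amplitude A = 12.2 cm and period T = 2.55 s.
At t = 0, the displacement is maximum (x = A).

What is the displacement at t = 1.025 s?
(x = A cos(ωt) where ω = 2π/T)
ω = 2π/T = 2π/2.55 = 2.464 rad/s
x = A cos(ωt) = 12.2×cos(2.464×1.025) = -9.958 cm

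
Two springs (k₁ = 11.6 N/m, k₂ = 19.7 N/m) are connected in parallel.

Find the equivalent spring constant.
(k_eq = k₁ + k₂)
k_eq = k₁ + k₂ = 11.6 + 19.7 = 31.3 N/m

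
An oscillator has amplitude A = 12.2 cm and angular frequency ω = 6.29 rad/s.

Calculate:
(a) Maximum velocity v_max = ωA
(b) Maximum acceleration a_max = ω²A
v_max = ωA = 6.29×0.122 = 0.7674 m/s
a_max = ω²A = 6.29²×0.122 = 4.827 m/s²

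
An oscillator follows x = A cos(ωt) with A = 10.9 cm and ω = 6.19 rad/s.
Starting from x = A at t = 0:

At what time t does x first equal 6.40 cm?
cos(ωt) = x/A = 6.4/10.9 = 0.5872
ωt = arccos(0.5872) = 0.9433 rad
t = 0.9433/6.19 = 0.1524 s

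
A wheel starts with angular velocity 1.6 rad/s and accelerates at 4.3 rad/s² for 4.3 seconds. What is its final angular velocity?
ω = ω₀ + αt = 1.6 + 4.3 × 4.3 = 20.09 rad/s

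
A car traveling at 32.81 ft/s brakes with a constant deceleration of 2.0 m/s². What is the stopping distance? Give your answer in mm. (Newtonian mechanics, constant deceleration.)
d = v₀² / (2a) (with unit conversion) = 25000.0 mm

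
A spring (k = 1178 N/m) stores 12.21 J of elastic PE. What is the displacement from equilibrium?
PE = ½kx² → x = √(2PE/k) = √(2×12.21/1178) = 0.144 m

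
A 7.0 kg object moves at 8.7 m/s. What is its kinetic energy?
KE = ½mv² = ½×7.0×8.7² = 264.915 J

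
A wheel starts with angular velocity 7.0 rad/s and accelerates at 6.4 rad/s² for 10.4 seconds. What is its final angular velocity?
ω = ω₀ + αt = 7.0 + 6.4 × 10.4 = 73.56 rad/s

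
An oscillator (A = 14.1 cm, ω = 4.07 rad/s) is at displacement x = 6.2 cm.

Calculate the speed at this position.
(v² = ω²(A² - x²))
v = ω√(A² − x²) = 4.07×√(0.141² − 0.062²) = 0.5154 m/s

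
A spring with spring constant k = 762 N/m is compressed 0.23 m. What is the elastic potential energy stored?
PE = ½kx² = ½×762×0.23² = 20.15 J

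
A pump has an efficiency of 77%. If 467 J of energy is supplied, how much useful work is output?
W_out = η × W_in = 0.77 × 467 = 359.59 J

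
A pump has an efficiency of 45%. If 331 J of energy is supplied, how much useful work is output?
W_out = η × W_in = 0.45 × 331 = 148.95 J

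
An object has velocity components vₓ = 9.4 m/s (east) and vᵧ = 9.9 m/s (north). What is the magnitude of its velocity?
|v| = √(vₓ² + vᵧ²) = √(9.4² + 9.9²) = √(186.37) = 13.65 m/s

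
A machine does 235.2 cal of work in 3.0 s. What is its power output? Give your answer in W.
P = W/t = 984.1 J / 3 s = 328 W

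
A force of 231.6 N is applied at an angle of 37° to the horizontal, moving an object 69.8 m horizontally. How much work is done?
W = Fd cosθ = 231.6×69.8×cos(37°) = 12910.0 J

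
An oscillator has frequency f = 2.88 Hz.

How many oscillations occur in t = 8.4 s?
n = f×t = 2.88×8.4 = 24.19 oscillations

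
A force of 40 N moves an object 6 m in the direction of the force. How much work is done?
W = Fd = 40×6 = 240.0 J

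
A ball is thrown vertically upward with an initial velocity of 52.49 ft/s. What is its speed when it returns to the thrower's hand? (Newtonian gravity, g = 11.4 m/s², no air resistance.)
By conservation of energy, the ball returns at the same speed = 52.49 ft/s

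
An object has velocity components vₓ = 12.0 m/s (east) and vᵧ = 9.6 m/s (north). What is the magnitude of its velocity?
|v| = √(vₓ² + vᵧ²) = √(12.0² + 9.6²) = √(236.16) = 15.37 m/s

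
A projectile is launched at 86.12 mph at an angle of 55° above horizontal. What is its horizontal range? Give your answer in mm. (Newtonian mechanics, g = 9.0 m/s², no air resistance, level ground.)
R = v₀² sin(2θ) / g (with unit conversion) = 154800.0 mm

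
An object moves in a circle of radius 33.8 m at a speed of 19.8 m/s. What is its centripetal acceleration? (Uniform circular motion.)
a_c = v²/r = 19.8²/33.8 = 392.04/33.8 = 11.6 m/s²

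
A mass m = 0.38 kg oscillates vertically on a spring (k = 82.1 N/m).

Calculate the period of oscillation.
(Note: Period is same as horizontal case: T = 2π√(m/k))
T = 2π√(m/k) = 2π√(0.38/82.1) = 0.4275 s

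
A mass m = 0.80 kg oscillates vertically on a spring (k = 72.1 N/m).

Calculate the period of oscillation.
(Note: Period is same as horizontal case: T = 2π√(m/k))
T = 2π√(m/k) = 2π√(0.8/72.1) = 0.6618 s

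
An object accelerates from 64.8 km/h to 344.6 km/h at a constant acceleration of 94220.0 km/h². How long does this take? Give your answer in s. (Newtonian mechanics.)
t = (v - v₀)/a (with unit conversion) = 10.69 s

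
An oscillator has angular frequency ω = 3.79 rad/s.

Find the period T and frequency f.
T = 2π/ω = 2π/3.79 = 1.658 s; f = ω/2π = 0.6032 Hz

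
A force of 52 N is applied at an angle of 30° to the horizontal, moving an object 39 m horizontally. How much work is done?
W = Fd cosθ = 52×39×cos(30°) = 1756.3 J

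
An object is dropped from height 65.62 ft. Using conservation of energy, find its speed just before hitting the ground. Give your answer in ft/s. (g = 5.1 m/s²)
mgh = ½mv² → v = √(2gh) = √(2×5.1×20) = 14.28 m/s = 46.86 ft/s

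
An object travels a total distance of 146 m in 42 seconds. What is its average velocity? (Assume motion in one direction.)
v_avg = Δd / Δt = 146 / 42 = 3.48 m/s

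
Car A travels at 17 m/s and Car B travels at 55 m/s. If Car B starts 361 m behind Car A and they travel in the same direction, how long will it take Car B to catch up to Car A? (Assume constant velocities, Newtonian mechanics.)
Relative speed: v_rel = 55 - 17 = 38 m/s
Time to catch: t = d₀/v_rel = 361/38 = 9.5 s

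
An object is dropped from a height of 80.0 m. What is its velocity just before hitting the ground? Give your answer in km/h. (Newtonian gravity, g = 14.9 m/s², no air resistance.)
v = √(2gh) (with unit conversion) = 175.8 km/h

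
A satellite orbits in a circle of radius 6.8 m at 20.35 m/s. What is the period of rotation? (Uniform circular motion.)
T = 2πr/v = 2π×6.8/20.35 = 2.1 s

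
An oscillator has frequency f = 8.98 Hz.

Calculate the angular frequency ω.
ω = 2πf = 2π×8.98 = 56.42 rad/s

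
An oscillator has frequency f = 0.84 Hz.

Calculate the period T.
T = 1/f = 1/0.84 = 1.19 s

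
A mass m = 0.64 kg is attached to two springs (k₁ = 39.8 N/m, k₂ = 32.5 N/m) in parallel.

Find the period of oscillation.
k_eq = k₁+k₂ = 72.3 N/m
T = 2π√(m/k_eq) = 2π√(0.64/72.3) = 0.5912 s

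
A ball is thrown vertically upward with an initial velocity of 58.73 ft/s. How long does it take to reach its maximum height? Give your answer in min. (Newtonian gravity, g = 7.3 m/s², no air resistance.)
t_up = v₀/g (with unit conversion) = 0.04087 min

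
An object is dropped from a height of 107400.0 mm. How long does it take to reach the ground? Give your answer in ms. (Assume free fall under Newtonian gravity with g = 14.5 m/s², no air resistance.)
t = √(2h/g) (with unit conversion) = 3849.0 ms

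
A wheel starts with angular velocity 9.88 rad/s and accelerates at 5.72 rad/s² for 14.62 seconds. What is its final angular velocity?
ω = ω₀ + αt = 9.88 + 5.72 × 14.62 = 93.51 rad/s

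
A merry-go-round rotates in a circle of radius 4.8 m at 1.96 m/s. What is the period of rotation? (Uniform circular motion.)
T = 2πr/v = 2π×4.8/1.96 = 15.39 s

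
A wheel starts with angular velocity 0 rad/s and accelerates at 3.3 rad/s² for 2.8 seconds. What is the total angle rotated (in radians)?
θ = ω₀t + ½αt² = 0×2.8 + ½×3.3×2.8² = 12.94 rad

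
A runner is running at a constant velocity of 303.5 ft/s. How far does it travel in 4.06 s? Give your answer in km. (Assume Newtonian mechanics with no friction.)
d = vt (with unit conversion) = 0.3756 km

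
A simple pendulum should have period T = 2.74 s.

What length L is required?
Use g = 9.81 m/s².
T = 2π√(L/g) → L = g(T/2π)² = 9.81×(2.74/2π)² = 1.866 m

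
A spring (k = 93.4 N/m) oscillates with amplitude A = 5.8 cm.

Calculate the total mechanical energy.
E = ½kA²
E = ½kA² = ½×93.4×(0.058)² = 0.1571 J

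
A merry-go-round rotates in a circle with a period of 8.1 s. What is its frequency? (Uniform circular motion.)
f = 1/T = 1/8.1 = 0.1235 Hz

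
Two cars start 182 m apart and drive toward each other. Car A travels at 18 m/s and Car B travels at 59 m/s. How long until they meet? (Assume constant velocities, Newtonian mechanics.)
Combined speed: v_combined = 18 + 59 = 77 m/s
Time to meet: t = d/77 = 182/77 = 2.36 s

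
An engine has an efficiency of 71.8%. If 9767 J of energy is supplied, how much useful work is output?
W_out = η × W_in = 0.718 × 9767 = 7012.7 J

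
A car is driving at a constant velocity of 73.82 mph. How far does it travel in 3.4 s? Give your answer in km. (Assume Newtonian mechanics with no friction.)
d = vt (with unit conversion) = 0.1122 km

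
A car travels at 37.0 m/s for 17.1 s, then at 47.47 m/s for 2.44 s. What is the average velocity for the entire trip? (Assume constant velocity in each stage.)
d₁ = v₁t₁ = 37.0 × 17.1 = 632.7 m
d₂ = v₂t₂ = 47.47 × 2.44 = 115.827 m
d_total = 748.53 m, t_total = 19.54 s
v_avg = d_total/t_total = 748.53/19.54 = 38.31 m/s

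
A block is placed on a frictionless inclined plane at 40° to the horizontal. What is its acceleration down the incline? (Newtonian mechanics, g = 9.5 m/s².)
a = g sin(θ) = 9.5 × sin(40°) = 9.5 × 0.6428 = 6.11 m/s²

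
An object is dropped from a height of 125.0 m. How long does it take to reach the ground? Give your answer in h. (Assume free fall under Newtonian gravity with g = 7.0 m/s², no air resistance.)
t = √(2h/g) (with unit conversion) = 0.00166 h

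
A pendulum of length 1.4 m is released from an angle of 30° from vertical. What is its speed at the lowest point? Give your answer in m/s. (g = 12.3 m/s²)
h = L(1 − cosθ) = 1.4×(1 − cos30°) = 0.1876 m
v = √(2gh) = √(2×12.3×0.1876) = 2.148 m/s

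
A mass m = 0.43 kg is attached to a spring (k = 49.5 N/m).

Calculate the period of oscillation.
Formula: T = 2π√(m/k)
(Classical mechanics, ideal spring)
T = 2π√(m/k) = 2π√(0.43/49.5) = 0.5856 s; f = 1/T = 1.708 Hz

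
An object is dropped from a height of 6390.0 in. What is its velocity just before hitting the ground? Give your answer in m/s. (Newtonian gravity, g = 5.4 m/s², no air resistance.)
v = √(2gh) (with unit conversion) = 41.87 m/s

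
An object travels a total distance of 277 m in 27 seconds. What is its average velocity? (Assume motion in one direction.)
v_avg = Δd / Δt = 277 / 27 = 10.26 m/s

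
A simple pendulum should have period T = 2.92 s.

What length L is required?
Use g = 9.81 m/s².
T = 2π√(L/g) → L = g(T/2π)² = 9.81×(2.92/2π)² = 2.119 m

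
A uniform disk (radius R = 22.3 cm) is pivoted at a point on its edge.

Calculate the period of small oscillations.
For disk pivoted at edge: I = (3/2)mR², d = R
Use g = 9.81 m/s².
I/m = (3/2)R² = 0.07459 m²; d = R = 0.223 m
T = 2π√((3/2)R²/(gR)) = 2π√(3R/(2g)) = 1.16 s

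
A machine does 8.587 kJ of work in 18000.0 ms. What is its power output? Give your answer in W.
P = W/t = 8587 J / 18 s = 477.1 W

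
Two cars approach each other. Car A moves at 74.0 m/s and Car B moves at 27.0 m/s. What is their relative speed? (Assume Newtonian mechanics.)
v_rel = v_A + v_B = 74.0 + 27.0 = 101.0 m/s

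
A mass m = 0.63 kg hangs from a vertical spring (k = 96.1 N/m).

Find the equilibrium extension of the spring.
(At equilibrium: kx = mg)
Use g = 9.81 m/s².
x_eq = mg/k = 0.63×9.81/96.1 = 0.06431 m = 6.431 cm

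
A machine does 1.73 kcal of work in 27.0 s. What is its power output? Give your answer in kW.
P = W/t = 7238 J / 27 s = 268.1 W = 0.2681 kW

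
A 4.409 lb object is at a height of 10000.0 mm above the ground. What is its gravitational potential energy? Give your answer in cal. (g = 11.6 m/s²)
PE = mgh = 2 kg × 11.6 m/s² × 10 m = 232 J = 55.45 cal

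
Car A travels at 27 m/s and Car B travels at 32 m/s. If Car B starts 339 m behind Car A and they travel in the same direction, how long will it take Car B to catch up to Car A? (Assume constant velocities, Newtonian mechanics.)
Relative speed: v_rel = 32 - 27 = 5 m/s
Time to catch: t = d₀/v_rel = 339/5 = 67.8 s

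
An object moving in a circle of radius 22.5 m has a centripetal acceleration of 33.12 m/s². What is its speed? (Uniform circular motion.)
v = √(a_c × r) = √(33.12 × 22.5) = 27.3 m/s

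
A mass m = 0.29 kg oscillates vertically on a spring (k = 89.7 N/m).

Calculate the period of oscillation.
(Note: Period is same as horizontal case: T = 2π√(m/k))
T = 2π√(m/k) = 2π√(0.29/89.7) = 0.3573 s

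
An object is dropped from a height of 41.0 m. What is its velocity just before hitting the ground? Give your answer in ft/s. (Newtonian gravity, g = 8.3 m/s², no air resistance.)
v = √(2gh) (with unit conversion) = 85.59 ft/s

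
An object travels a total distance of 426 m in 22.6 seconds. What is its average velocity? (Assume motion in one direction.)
v_avg = Δd / Δt = 426 / 22.6 = 18.85 m/s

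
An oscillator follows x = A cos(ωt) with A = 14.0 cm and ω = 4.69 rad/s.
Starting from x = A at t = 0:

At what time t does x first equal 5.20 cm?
cos(ωt) = x/A = 5.2/14.0 = 0.3714
ωt = arccos(0.3714) = 1.19 rad
t = 1.19/4.69 = 0.2538 s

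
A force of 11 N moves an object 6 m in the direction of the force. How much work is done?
W = Fd = 11×6 = 66.0 J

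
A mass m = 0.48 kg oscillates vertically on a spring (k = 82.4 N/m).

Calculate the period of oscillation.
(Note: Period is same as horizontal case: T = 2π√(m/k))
T = 2π√(m/k) = 2π√(0.48/82.4) = 0.4796 s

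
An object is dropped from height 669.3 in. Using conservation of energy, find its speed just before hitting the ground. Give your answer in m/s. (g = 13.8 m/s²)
mgh = ½mv² → v = √(2gh) = √(2×13.8×17) = 21.66 m/s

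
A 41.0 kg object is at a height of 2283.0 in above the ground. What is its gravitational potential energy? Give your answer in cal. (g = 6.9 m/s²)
PE = mgh = 41 kg × 6.9 m/s² × 57.99 m = 1.64e+04 J = 3921.0 cal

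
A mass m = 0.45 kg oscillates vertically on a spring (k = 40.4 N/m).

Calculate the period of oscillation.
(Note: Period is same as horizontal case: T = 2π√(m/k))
T = 2π√(m/k) = 2π√(0.45/40.4) = 0.6631 s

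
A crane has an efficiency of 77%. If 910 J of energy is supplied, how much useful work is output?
W_out = η × W_in = 0.77 × 910 = 700.7 J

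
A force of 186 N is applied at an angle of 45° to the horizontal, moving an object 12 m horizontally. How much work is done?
W = Fd cosθ = 186×12×cos(45°) = 1578.3 J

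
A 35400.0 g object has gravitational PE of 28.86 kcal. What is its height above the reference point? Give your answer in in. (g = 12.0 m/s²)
PE = mgh → h = PE/(mg) = 1.208e+05 J / (35.4 kg × 12.0 m/s²) = 284.3 m = 11190.0 in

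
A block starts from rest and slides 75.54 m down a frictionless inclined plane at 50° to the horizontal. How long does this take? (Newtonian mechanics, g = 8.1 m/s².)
a = g sin(θ) = 8.1 × sin(50°) = 6.2 m/s²
t = √(2d/a) = √(2 × 75.54 / 6.2) = 4.93 s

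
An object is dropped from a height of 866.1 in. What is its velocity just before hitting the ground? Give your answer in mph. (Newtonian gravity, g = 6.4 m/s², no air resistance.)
v = √(2gh) (with unit conversion) = 37.54 mph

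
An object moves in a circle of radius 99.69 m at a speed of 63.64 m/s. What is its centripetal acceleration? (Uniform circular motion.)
a_c = v²/r = 63.64²/99.69 = 4050.05/99.69 = 40.63 m/s²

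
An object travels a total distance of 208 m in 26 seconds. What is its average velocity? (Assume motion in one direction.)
v_avg = Δd / Δt = 208 / 26 = 8.0 m/s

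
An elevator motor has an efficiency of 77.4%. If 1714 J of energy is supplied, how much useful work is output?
W_out = η × W_in = 0.774 × 1714 = 1326.6 J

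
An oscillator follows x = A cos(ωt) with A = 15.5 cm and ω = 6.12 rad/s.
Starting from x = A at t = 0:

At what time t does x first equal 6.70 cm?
cos(ωt) = x/A = 6.7/15.5 = 0.4323
ωt = arccos(0.4323) = 1.124 rad
t = 1.124/6.12 = 0.1836 s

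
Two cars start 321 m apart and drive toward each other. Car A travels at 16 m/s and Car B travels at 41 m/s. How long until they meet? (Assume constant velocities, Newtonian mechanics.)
Combined speed: v_combined = 16 + 41 = 57 m/s
Time to meet: t = d/57 = 321/57 = 5.63 s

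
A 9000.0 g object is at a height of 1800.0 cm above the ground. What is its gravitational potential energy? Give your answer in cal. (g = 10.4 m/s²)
PE = mgh = 9 kg × 10.4 m/s² × 18 m = 1685 J = 402.7 cal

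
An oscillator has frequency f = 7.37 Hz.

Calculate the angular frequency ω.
ω = 2πf = 2π×7.37 = 46.31 rad/s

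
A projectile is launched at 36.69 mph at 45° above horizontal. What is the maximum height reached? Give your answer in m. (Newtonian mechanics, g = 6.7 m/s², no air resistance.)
H = v₀²sin²(θ)/(2g) (with unit conversion) = 10.04 m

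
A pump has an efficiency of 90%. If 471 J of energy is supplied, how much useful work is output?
W_out = η × W_in = 0.9 × 471 = 423.9 J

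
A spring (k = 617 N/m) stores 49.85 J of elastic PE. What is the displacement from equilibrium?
PE = ½kx² → x = √(2PE/k) = √(2×49.85/617) = 0.402 m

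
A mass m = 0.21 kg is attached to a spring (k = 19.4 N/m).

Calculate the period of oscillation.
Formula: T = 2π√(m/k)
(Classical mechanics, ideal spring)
T = 2π√(m/k) = 2π√(0.21/19.4) = 0.6537 s; f = 1/T = 1.53 Hz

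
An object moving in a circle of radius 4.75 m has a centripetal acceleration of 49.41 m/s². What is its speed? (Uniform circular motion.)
v = √(a_c × r) = √(49.41 × 4.75) = 15.32 m/s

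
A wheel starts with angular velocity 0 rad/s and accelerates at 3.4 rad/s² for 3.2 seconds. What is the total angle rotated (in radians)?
θ = ω₀t + ½αt² = 0×3.2 + ½×3.4×3.2² = 17.41 rad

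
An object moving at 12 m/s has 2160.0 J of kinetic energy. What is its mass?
KE = ½mv² → m = 2KE/v² = 2×2160.0/12² = 30.0 kg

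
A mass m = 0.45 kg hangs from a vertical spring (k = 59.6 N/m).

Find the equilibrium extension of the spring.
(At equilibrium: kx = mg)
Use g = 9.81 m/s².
x_eq = mg/k = 0.45×9.81/59.6 = 0.07407 m = 7.407 cm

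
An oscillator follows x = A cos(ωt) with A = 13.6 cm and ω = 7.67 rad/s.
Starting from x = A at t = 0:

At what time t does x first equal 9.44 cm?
cos(ωt) = x/A = 9.44/13.6 = 0.6941
ωt = arccos(0.6941) = 0.8036 rad
t = 0.8036/7.67 = 0.1048 s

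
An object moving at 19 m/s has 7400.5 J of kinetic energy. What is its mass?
KE = ½mv² → m = 2KE/v² = 2×7400.5/19² = 41.0 kg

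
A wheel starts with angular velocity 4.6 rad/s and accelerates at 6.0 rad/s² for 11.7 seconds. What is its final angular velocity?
ω = ω₀ + αt = 4.6 + 6.0 × 11.7 = 74.8 rad/s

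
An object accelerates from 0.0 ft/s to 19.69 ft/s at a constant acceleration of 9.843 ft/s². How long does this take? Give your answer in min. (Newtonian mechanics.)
t = (v - v₀)/a (with unit conversion) = 0.03334 min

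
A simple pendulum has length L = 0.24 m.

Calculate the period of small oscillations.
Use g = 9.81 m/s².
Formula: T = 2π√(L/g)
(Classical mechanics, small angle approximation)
T = 2π√(L/g) = 2π√(0.24/9.81) = 0.9828 s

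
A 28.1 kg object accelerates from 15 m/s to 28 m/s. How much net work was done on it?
W_net = ΔKE = ½m(v₂² − v₁²) = ½×28.1×(28² − 15²) = 7853.95 J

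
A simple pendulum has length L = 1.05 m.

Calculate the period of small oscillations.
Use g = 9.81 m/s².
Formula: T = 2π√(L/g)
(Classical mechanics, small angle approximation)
T = 2π√(L/g) = 2π√(1.05/9.81) = 2.056 s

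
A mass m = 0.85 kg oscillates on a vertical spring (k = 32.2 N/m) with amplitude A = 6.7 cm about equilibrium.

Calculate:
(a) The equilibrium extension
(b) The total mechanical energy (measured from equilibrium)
x_eq = mg/k = 0.85×9.81/32.2 = 0.259 m = 25.9 cm
E = ½kA² = ½×32.2×(0.067)² = 0.07227 J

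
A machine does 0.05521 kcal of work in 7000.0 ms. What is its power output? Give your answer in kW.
P = W/t = 231 J / 7 s = 33 W = 0.033 kW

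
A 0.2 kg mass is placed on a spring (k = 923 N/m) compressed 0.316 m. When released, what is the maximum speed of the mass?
½kx² = ½mv² → v = x√(k/m) = 0.316×√(923/0.2) = 21.47 m/s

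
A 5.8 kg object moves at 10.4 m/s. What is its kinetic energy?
KE = ½mv² = ½×5.8×10.4² = 313.664 J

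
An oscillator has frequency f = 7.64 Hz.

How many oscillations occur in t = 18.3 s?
n = f×t = 7.64×18.3 = 139.8 oscillations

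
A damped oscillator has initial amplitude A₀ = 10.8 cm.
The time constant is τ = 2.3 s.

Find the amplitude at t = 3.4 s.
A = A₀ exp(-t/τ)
A = A₀ exp(−t/τ) = 10.8×exp(−3.4/2.3) = 2.463 cm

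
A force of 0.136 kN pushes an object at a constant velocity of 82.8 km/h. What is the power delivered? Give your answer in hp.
P = Fv = 136 N × 23 m/s = 3128 W = 4.195 hp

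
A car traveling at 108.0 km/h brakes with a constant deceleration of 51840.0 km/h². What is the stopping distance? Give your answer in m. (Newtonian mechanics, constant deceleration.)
d = v₀² / (2a) (with unit conversion) = 112.5 m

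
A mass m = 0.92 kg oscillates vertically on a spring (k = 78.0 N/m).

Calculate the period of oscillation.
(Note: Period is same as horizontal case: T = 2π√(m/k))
T = 2π√(m/k) = 2π√(0.92/78.0) = 0.6824 s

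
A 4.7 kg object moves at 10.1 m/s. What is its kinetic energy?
KE = ½mv² = ½×4.7×10.1² = 239.7235 J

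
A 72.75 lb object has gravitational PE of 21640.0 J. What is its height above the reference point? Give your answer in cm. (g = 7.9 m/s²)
PE = mgh → h = PE/(mg) = 2.164e+04 J / (33 kg × 7.9 m/s²) = 83.01 m = 8301.0 cm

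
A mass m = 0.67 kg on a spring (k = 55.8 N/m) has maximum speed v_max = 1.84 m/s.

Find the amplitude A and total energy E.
½mv²_max = ½kA² → A = v_max√(m/k) = 1.84×√(0.67/55.8) = 0.2016 m = 20.16 cm
E = ½mv²_max = ½×0.67×1.84² = 1.134 J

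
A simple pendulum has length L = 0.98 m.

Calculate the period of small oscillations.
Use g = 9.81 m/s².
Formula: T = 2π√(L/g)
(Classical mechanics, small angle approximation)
T = 2π√(L/g) = 2π√(0.98/9.81) = 1.986 s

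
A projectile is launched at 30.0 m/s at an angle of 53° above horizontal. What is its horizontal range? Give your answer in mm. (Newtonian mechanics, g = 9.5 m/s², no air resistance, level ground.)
R = v₀² sin(2θ) / g (with unit conversion) = 91070.0 mm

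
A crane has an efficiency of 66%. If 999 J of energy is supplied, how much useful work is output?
W_out = η × W_in = 0.66 × 999 = 659.34 J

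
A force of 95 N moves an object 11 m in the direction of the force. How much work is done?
W = Fd = 95×11 = 1045.0 J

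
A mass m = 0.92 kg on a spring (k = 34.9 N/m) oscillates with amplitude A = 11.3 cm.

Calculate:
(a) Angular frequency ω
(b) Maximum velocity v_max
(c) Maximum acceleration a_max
ω = √(k/m) = √(34.9/0.92) = 6.159 rad/s
v_max = ωA = 6.159×0.113 = 0.696 m/s
a_max = ω²A = 6.159²×0.113 = 4.287 m/s²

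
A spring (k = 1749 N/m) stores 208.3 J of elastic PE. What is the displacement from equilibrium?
PE = ½kx² → x = √(2PE/k) = √(2×208.3/1749) = 0.4881 m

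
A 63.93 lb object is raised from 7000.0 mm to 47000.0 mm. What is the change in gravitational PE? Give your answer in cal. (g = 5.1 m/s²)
ΔPE = mg(h₂ − h₁) = 29 kg × 5.1 m/s² × (47 − 7) m = 5916 J = 1414.0 cal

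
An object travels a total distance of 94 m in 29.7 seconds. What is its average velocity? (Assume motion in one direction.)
v_avg = Δd / Δt = 94 / 29.7 = 3.16 m/s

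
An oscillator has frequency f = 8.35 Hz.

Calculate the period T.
T = 1/f = 1/8.35 = 0.1198 s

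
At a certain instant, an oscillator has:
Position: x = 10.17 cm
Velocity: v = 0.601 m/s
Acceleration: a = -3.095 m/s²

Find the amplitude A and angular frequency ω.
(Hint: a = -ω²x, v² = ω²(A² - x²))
a = −ω²x → ω = √(|a|/x) = √(3.095/0.1017) = 5.517 rad/s
v² = ω²(A² − x²) → A = √(x² + v²/ω²) = √(0.1017² + 0.601²/5.517²) = 0.149 m = 14.9 cm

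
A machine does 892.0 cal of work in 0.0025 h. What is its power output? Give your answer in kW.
P = W/t = 3732 J / 9 s = 414.7 W = 0.4147 kW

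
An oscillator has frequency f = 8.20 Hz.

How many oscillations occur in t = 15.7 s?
n = f×t = 8.2×15.7 = 128.7 oscillations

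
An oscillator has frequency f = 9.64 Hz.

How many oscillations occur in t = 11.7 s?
n = f×t = 9.64×11.7 = 112.8 oscillations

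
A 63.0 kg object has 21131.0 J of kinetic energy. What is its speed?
KE = ½mv² → v = √(2KE/m) = √(2×21131.0/63.0) = 25.9 m/s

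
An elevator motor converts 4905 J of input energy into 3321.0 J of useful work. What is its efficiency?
η = W_out/W_in = 3321.0/4905 = 0.6771 = 67.71%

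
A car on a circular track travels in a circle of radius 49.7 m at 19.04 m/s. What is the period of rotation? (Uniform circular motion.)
T = 2πr/v = 2π×49.7/19.04 = 16.4 s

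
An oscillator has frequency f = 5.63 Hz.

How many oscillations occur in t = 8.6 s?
n = f×t = 5.63×8.6 = 48.42 oscillations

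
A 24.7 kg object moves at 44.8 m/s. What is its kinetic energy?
KE = ½mv² = ½×24.7×44.8² = 24786.94 J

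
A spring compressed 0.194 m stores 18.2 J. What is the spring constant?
PE = ½kx² → k = 2PE/x² = 2×18.2/0.194² = 967.2 N/m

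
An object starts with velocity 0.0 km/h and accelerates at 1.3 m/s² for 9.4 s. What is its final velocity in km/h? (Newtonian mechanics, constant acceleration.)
v = v₀ + at (with unit conversion) = 43.99 km/h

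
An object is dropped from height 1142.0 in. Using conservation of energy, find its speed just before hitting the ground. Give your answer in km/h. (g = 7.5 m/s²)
mgh = ½mv² → v = √(2gh) = √(2×7.5×29.01) = 20.86 m/s = 75.09 km/h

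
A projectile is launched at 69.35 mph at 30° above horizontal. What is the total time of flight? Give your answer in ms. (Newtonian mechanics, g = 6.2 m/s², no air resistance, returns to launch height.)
T = 2v₀sin(θ)/g (with unit conversion) = 5000.0 ms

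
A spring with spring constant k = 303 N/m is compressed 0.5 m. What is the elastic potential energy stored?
PE = ½kx² = ½×303×0.5² = 37.88 J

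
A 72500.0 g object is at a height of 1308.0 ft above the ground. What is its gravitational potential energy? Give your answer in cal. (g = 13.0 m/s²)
PE = mgh = 72.5 kg × 13.0 m/s² × 398.7 m = 3.758e+05 J = 89810.0 cal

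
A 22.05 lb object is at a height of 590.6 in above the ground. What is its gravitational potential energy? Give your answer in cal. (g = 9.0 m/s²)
PE = mgh = 10 kg × 9.0 m/s² × 15 m = 1350 J = 322.7 cal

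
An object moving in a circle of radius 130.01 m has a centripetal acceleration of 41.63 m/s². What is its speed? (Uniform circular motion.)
v = √(a_c × r) = √(41.63 × 130.01) = 73.57 m/s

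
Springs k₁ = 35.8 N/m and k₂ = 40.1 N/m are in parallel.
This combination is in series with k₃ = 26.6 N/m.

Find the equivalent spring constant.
k₁₂ = k₁ + k₂ = 75.9 N/m (parallel)
1/k_eq = 1/k₁₂ + 1/k₃ → k_eq = 19.7 N/m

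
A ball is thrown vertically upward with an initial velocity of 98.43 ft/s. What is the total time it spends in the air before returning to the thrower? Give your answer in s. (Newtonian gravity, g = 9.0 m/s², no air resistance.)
t_total = 2v₀/g (with unit conversion) = 6.667 s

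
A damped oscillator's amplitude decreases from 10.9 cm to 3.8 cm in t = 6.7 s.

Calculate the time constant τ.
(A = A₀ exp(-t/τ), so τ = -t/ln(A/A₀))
A/A₀ = 3.8/10.9 = 0.3486; ln(A/A₀) = -1.054
τ = −t/ln(A/A₀) = −6.7/-1.054 = 6.358 s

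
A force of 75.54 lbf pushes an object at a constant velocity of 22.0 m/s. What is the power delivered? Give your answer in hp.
P = Fv = 336 N × 22 m/s = 7392 W = 9.913 hp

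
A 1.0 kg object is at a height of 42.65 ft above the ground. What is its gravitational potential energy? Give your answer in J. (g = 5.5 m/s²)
PE = mgh = 1 kg × 5.5 m/s² × 13 m = 71.5 J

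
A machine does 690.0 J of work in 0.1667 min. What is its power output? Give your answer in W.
P = W/t = 690 J / 10 s = 68.99 W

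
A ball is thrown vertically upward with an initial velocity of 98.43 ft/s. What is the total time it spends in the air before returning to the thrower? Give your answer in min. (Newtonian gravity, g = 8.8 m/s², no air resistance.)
t_total = 2v₀/g (with unit conversion) = 0.1136 min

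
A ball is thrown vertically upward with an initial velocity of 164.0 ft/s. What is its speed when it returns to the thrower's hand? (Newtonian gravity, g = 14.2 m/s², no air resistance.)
By conservation of energy, the ball returns at the same speed = 164.0 ft/s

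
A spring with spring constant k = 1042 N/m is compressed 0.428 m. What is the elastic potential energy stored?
PE = ½kx² = ½×1042×0.428² = 95.44 J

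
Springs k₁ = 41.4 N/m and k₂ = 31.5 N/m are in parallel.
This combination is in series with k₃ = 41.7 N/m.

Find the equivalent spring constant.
k₁₂ = k₁ + k₂ = 72.9 N/m (parallel)
1/k_eq = 1/k₁₂ + 1/k₃ → k_eq = 26.53 N/m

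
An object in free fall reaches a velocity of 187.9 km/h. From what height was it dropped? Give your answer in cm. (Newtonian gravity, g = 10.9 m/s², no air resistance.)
h = v²/(2g) (with unit conversion) = 12500.0 cm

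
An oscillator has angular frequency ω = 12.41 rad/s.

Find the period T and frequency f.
T = 2π/ω = 2π/12.41 = 0.5063 s; f = ω/2π = 1.975 Hz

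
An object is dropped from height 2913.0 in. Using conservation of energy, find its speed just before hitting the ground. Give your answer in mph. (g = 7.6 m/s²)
mgh = ½mv² → v = √(2gh) = √(2×7.6×73.99) = 33.54 m/s = 75.02 mph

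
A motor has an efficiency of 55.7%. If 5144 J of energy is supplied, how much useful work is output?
W_out = η × W_in = 0.557 × 5144 = 2865.2 J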